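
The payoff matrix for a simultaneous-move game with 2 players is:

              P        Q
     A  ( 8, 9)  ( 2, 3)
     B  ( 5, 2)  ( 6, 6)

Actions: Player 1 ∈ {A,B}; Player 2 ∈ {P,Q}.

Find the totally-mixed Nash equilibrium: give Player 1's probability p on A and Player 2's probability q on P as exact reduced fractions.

(p,q) = (2/5, 4/7)

P1 indiff ⇒ q·8+(1-q)·2 = q·5+(1-q)·6 ⇒ q(3) = (1-q)(4) ⇒ q = 4/7
P2 indiff ⇒ p·9+(1-p)·2 = p·3+(1-p)·6 ⇒ p(6) = (1-p)(4) ⇒ p = 2/5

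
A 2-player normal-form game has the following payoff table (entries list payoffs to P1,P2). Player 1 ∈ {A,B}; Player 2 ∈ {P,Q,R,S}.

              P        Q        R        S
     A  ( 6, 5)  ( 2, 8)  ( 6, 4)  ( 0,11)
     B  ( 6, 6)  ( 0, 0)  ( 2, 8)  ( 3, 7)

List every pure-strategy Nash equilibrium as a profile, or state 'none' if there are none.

Equilibria: none

(A,P): not NE [P2→S gives 11>5]
(A,Q): not NE [P2→S gives 11>8]
(A,R): not NE [P2→S gives 11>4]
(A,S): not NE [P1→B gives 3>0]
(B,P): not NE [P2→R gives 8>6]
(B,Q): not NE [P1→A gives 2>0; P2→R gives 8>0]
(B,R): not NE [P1→A gives 6>2]
(B,S): not NE [P2→R gives 8>7]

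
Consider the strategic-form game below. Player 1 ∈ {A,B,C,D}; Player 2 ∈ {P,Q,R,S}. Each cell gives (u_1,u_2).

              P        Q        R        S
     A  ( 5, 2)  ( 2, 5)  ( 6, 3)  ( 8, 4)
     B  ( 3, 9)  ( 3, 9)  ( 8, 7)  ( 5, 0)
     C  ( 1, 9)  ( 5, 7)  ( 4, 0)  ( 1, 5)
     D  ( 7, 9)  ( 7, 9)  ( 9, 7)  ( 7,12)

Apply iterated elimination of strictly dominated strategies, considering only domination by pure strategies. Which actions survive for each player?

IESDS → P1:{A,D} P2:{Q,S}

P1 drop B (D beats it: P:7>3 Q:7>3 R:9>8 S:7>5)
P1 drop C (D beats it: P:7>1 Q:7>5 R:9>4 S:7>1)
P2 drop P (S beats it: A:4>2 D:12>9)
P2 drop R (Q beats it: A:5>3 D:9>7)
P1→{A,D} P2→{Q,S}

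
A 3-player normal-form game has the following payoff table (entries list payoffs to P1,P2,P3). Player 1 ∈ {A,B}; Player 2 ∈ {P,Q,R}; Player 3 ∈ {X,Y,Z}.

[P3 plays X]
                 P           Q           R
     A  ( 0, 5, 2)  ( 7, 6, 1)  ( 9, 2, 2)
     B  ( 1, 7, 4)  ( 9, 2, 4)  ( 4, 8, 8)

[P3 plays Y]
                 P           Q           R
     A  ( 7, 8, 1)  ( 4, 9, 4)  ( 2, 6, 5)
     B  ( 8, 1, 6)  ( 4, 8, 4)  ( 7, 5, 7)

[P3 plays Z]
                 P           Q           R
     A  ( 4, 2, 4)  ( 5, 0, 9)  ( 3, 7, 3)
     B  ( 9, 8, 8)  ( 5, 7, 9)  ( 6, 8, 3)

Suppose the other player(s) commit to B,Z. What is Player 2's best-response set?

u_2(P vs B,Z) = 8
u_2(Q vs B,Z) = 7
u_2(R vs B,Z) = 8
max payoff 8 at {P,R}

argmax u_2 = {P,R}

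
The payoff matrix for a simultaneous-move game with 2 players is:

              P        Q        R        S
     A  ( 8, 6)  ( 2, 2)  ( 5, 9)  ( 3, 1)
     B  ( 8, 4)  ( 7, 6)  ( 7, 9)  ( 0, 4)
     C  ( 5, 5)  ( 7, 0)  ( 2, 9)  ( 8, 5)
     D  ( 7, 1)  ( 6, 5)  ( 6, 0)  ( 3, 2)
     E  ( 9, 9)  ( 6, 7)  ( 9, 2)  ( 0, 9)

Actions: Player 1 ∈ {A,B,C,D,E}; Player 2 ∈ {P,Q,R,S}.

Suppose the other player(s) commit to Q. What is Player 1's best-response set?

P1 best: {B,C}

u_1(A vs Q) = 2
u_1(B vs Q) = 7
u_1(C vs Q) = 7
u_1(D vs Q) = 6
u_1(E vs Q) = 6
max payoff 7 at {B,C}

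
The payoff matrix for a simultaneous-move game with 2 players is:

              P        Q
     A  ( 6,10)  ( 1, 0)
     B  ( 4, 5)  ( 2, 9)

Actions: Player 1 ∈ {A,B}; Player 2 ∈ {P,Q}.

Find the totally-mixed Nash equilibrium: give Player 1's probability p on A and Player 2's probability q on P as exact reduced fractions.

P1 indiff ⇒ q·6+(1-q)·1 = q·4+(1-q)·2 ⇒ q(2) = (1-q)(1) ⇒ q = 1/3
P2 indiff ⇒ p·10+(1-p)·5 = p·0+(1-p)·9 ⇒ p(10) = (1-p)(4) ⇒ p = 2/7

(p,q) = (2/7, 1/3)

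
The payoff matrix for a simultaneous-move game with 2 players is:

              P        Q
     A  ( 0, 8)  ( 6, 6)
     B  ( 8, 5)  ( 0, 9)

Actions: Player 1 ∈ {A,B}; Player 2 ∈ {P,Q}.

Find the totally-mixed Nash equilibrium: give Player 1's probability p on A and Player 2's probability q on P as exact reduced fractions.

(p,q) = (2/3, 3/7)

P1 indiff ⇒ q·0+(1-q)·6 = q·8+(1-q)·0 ⇒ q(-8) = (1-q)(-6) ⇒ q = 3/7
P2 indiff ⇒ p·8+(1-p)·5 = p·6+(1-p)·9 ⇒ p(2) = (1-p)(4) ⇒ p = 2/3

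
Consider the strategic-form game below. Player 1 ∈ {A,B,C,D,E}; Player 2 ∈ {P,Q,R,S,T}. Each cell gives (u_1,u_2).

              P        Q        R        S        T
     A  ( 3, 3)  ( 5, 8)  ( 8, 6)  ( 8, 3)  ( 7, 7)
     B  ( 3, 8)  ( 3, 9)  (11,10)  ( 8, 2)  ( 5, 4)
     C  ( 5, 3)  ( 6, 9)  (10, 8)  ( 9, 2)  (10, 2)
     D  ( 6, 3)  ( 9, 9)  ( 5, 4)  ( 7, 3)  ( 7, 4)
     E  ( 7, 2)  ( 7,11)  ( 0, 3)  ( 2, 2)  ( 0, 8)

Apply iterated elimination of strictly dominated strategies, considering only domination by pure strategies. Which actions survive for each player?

Survivors P1:{B,C,D} P2:{Q,R}

P1 drop A (C beats it: P:5>3 Q:6>5 R:10>8 S:9>8 T:10>7)
P2 drop P (Q beats it: B:9>8 C:9>3 D:9>3 E:11>2)
P1 drop E (D beats it: Q:9>7 R:5>0 S:7>2 T:7>0)
P2 drop S (Q beats it: B:9>2 C:9>2 D:9>3)
P2 drop T (Q beats it: B:9>4 C:9>2 D:9>4)
P1→{B,C,D} P2→{Q,R}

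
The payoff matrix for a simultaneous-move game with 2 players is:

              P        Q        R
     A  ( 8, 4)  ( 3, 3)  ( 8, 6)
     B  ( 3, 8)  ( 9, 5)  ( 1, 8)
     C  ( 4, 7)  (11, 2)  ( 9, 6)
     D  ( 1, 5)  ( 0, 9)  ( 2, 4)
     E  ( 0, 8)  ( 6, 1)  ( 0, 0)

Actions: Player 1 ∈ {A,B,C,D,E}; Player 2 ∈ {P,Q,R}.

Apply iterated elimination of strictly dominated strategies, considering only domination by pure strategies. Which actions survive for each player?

Survivors P1:{A,C} P2:{P,R}

P1 drop B (C beats it: P:4>3 Q:11>9 R:9>1)
P1 drop D (A beats it: P:8>1 Q:3>0 R:8>2)
P1 drop E (C beats it: P:4>0 Q:11>6 R:9>0)
P2 drop Q (P beats it: A:4>3 C:7>2)
P1→{A,C} P2→{P,R}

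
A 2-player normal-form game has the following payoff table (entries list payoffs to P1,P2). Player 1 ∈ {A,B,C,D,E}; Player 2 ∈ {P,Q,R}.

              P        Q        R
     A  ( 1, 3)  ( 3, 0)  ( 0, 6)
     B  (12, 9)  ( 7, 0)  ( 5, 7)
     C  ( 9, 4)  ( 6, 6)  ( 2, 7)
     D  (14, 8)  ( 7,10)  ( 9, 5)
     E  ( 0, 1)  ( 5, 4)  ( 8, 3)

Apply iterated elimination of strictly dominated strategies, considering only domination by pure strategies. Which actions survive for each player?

IESDS → P1:{B,D} P2:{P,Q}

P1 drop A (B beats it: P:12>1 Q:7>3 R:5>0)
P1 drop C (B beats it: P:12>9 Q:7>6 R:5>2)
P1 drop E (D beats it: P:14>0 Q:7>5 R:9>8)
P2 drop R (P beats it: B:9>7 D:8>5)
P1→{B,D} P2→{P,Q}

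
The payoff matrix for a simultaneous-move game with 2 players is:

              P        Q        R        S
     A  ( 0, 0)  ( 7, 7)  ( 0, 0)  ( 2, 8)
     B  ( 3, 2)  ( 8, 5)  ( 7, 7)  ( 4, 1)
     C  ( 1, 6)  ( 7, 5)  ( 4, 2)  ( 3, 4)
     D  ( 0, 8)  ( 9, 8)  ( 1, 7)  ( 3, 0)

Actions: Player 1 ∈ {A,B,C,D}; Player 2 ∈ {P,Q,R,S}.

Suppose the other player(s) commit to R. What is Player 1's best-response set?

u_1(A vs R) = 0
u_1(B vs R) = 7
u_1(C vs R) = 4
u_1(D vs R) = 1
max payoff 7 at {B}

argmax u_1 = {B}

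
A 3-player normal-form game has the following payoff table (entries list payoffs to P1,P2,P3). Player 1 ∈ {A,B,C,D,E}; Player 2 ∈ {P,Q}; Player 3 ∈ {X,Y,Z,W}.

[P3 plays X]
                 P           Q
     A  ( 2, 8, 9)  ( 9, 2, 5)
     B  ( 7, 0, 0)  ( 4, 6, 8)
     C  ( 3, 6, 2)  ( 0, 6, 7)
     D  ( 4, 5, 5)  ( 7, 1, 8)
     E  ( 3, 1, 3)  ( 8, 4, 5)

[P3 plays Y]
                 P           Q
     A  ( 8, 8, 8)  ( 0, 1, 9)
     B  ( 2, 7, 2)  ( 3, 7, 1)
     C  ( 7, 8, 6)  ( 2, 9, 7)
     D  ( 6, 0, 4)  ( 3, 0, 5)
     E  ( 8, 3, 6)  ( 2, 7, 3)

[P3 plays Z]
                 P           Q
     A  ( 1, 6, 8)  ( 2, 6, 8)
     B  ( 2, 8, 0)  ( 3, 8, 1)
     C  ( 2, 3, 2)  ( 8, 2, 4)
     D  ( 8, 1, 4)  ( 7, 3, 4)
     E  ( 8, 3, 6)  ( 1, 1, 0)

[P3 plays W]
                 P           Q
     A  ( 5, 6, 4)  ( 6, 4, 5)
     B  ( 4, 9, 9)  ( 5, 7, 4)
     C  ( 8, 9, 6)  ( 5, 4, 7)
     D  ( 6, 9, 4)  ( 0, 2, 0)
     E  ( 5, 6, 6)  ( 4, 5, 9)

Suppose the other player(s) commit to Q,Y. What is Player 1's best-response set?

BR_1 = {B,D}

u_1(A vs Q,Y) = 0
u_1(B vs Q,Y) = 3
u_1(C vs Q,Y) = 2
u_1(D vs Q,Y) = 3
u_1(E vs Q,Y) = 2
max payoff 3 at {B,D}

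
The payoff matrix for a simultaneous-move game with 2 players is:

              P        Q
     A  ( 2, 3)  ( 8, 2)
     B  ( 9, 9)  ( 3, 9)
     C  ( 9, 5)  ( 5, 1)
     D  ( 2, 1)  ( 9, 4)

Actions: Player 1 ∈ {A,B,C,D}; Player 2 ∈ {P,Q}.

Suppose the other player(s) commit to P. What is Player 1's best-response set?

u_1(A vs P) = 2
u_1(B vs P) = 9
u_1(C vs P) = 9
u_1(D vs P) = 2
max payoff 9 at {B,C}

BR_1 = {B,C}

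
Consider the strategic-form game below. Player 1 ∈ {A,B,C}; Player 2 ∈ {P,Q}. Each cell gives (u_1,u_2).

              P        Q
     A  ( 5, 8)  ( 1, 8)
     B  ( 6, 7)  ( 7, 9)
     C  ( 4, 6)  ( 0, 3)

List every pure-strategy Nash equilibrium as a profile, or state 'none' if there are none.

Nash profiles: (B,Q)

(A,P): not NE [P1→B gives 6>5]
(A,Q): not NE [P1→B gives 7>1]
(B,P): not NE [P2→Q gives 9>7]
(B,Q): NE
(C,P): not NE [P1→B gives 6>4]
(C,Q): not NE [P1→B gives 7>0; P2→P gives 6>3]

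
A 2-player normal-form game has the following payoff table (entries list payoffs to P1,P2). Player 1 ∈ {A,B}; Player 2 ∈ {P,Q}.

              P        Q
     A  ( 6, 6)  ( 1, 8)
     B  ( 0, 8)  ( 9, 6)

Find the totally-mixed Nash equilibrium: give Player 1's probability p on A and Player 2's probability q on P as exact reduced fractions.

p=1/2, q=4/7

P1 indiff ⇒ q·6+(1-q)·1 = q·0+(1-q)·9 ⇒ q(6) = (1-q)(8) ⇒ q = 4/7
P2 indiff ⇒ p·6+(1-p)·8 = p·8+(1-p)·6 ⇒ p(-2) = (1-p)(-2) ⇒ p = 1/2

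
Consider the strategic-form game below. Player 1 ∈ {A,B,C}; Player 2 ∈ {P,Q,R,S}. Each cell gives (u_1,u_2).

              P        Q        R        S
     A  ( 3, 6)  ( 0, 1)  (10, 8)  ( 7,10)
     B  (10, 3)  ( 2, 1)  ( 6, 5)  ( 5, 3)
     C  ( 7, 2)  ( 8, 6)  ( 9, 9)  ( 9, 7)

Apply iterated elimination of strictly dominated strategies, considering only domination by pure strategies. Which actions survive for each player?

IESDS → P1:{A,C} P2:{R,S}

P2 drop P (R beats it: A:8>6 B:5>3 C:9>2)
P1 drop B (C beats it: Q:8>2 R:9>6 S:9>5)
P2 drop Q (R beats it: A:8>1 C:9>6)
P1→{A,C} P2→{R,S}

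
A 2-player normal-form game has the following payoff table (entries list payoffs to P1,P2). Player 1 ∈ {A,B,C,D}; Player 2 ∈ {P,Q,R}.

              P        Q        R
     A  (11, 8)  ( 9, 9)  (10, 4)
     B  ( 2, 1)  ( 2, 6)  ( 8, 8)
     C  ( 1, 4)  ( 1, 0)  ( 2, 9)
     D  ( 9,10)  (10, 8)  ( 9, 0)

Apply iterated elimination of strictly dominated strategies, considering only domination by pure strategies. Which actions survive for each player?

Survivors P1:{A,D} P2:{P,Q}

P1 drop B (A beats it: P:11>2 Q:9>2 R:10>8)
P1 drop C (A beats it: P:11>1 Q:9>1 R:10>2)
P2 drop R (P beats it: A:8>4 D:10>0)
P1→{A,D} P2→{P,Q}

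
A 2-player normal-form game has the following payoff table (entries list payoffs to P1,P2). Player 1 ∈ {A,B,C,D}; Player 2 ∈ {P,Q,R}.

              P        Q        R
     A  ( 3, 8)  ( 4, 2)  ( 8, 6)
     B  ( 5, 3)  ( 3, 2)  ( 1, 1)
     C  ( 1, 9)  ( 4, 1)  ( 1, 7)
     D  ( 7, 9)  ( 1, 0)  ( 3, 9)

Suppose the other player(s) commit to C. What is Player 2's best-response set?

argmax u_2 = {P}

u_2(P vs C) = 9
u_2(Q vs C) = 1
u_2(R vs C) = 7
max payoff 9 at {P}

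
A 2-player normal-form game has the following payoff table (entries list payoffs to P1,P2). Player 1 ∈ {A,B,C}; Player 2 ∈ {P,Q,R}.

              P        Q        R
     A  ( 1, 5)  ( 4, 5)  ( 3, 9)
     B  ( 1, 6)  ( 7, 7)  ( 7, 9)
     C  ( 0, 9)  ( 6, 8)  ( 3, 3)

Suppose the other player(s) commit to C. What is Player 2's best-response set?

u_2(P vs C) = 9
u_2(Q vs C) = 8
u_2(R vs C) = 3
max payoff 9 at {P}

argmax u_2 = {P}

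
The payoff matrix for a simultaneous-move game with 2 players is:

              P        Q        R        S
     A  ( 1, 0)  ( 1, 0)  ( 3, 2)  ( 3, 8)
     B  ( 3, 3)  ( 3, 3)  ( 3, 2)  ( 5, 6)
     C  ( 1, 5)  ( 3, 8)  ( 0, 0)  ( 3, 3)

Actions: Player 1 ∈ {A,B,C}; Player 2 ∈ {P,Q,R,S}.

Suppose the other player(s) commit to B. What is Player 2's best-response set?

BR_2 = {S}

u_2(P vs B) = 3
u_2(Q vs B) = 3
u_2(R vs B) = 2
u_2(S vs B) = 6
max payoff 6 at {S}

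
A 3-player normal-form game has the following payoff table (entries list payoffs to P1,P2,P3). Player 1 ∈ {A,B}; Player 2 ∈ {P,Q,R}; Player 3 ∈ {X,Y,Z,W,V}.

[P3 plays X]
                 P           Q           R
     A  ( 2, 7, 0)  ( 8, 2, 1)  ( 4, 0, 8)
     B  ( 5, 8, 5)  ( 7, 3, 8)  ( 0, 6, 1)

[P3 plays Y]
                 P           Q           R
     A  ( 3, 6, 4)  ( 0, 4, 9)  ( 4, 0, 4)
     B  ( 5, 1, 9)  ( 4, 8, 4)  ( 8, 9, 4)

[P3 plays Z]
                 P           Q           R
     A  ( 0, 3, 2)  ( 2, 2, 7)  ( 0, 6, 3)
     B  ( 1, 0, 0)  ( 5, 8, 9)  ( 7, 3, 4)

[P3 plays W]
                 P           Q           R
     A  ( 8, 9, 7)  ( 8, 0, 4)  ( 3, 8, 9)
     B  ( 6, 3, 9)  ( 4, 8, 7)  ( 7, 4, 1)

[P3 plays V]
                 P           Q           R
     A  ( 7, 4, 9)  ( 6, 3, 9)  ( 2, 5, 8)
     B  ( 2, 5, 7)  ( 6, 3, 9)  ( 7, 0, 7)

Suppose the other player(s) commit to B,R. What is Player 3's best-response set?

argmax u_3 = {V}

u_3(X vs B,R) = 1
u_3(Y vs B,R) = 4
u_3(Z vs B,R) = 4
u_3(W vs B,R) = 1
u_3(V vs B,R) = 7
max payoff 7 at {V}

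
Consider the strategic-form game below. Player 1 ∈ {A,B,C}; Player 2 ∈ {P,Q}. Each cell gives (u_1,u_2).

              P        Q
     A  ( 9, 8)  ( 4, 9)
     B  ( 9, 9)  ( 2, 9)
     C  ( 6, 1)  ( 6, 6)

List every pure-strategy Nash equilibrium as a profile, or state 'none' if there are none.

(A,P): not NE [P2→Q gives 9>8]
(A,Q): not NE [P1→C gives 6>4]
(B,P): NE
(B,Q): not NE [P1→C gives 6>2]
(C,P): not NE [P1→B gives 9>6; P2→Q gives 6>1]
(C,Q): NE

NE set: (B,P), (C,Q)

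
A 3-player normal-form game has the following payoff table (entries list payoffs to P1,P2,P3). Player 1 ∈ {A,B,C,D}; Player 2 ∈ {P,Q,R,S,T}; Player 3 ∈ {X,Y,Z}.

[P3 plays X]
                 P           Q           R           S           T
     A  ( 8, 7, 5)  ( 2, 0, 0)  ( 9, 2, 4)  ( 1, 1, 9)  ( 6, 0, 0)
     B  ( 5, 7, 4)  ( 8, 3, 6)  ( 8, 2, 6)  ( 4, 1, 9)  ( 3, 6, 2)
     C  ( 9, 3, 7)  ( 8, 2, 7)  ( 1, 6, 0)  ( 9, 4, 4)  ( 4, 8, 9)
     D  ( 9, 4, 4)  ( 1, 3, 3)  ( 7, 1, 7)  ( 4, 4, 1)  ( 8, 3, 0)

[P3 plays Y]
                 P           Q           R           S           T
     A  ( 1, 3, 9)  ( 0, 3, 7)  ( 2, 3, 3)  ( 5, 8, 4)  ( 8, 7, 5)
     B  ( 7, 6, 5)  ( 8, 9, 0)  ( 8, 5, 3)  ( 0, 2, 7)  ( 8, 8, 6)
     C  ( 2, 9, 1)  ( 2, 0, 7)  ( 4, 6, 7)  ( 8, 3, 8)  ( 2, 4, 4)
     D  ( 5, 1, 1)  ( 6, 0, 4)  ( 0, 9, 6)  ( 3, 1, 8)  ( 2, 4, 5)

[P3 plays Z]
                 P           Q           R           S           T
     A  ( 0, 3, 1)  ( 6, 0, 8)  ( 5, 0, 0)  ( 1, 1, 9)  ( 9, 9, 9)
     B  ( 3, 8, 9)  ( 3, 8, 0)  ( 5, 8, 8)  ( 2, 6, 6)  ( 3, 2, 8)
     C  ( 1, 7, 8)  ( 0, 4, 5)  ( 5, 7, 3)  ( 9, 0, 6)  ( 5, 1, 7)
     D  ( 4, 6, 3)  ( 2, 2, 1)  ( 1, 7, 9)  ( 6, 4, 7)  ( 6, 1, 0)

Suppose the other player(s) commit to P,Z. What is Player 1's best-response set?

u_1(A vs P,Z) = 0
u_1(B vs P,Z) = 3
u_1(C vs P,Z) = 1
u_1(D vs P,Z) = 4
max payoff 4 at {D}

argmax u_1 = {D}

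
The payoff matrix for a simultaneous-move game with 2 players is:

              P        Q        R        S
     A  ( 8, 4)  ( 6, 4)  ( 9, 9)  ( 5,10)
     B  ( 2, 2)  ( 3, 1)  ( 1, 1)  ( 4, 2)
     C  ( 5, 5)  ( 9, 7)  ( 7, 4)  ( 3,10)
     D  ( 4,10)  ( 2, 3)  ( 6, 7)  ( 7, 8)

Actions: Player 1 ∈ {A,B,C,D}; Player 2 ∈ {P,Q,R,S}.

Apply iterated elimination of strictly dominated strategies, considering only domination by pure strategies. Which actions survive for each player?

Survivors P1:{A,D} P2:{P,S}

P1 drop B (A beats it: P:8>2 Q:6>3 R:9>1 S:5>4)
P2 drop Q (S beats it: A:10>4 C:10>7 D:8>3)
P1 drop C (A beats it: P:8>5 R:9>7 S:5>3)
P2 drop R (S beats it: A:10>9 D:8>7)
P1→{A,D} P2→{P,S}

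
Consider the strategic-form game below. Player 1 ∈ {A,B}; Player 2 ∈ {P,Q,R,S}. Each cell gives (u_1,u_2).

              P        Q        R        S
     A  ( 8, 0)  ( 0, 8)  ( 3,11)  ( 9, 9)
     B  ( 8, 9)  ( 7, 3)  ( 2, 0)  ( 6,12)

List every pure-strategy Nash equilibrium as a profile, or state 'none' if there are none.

NE set: (A,R)

(A,P): not NE [P2→R gives 11>0]
(A,Q): not NE [P1→B gives 7>0; P2→R gives 11>8]
(A,R): NE
(A,S): not NE [P2→R gives 11>9]
(B,P): not NE [P2→S gives 12>9]
(B,Q): not NE [P2→S gives 12>3]
(B,R): not NE [P1→A gives 3>2; P2→S gives 12>0]
(B,S): not NE [P1→A gives 9>6]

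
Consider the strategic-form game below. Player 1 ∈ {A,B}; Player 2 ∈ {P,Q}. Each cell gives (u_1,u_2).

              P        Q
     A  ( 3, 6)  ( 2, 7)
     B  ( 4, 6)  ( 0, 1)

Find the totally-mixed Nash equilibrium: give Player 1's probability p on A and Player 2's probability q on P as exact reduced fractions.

P1 indiff ⇒ q·3+(1-q)·2 = q·4+(1-q)·0 ⇒ q(-1) = (1-q)(-2) ⇒ q = 2/3
P2 indiff ⇒ p·6+(1-p)·6 = p·7+(1-p)·1 ⇒ p(-1) = (1-p)(-5) ⇒ p = 5/6

p=5/6, q=2/3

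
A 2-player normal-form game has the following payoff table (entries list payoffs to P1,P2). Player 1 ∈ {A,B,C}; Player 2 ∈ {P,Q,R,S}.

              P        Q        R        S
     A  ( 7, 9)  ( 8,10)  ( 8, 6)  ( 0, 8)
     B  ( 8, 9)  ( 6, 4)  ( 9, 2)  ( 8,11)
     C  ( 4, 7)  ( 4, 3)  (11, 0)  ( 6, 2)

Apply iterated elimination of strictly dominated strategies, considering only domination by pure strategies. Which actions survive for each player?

P2 drop R (P beats it: A:9>6 B:9>2 C:7>0)
P1 drop C (B beats it: P:8>4 Q:6>4 S:8>6)
P1→{A,B} P2→{P,Q,S}

IESDS → P1:{A,B} P2:{P,Q,S}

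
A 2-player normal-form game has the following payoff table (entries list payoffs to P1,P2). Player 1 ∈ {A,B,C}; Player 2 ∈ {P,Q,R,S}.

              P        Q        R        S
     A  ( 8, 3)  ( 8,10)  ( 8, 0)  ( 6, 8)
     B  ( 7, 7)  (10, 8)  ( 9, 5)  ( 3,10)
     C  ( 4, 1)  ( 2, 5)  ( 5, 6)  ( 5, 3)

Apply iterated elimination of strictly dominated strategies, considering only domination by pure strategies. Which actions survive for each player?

Remaining: P1:{A,B} P2:{Q,S}

P1 drop C (A beats it: P:8>4 Q:8>2 R:8>5 S:6>5)
P2 drop P (Q beats it: A:10>3 B:8>7)
P2 drop R (Q beats it: A:10>0 B:8>5)
P1→{A,B} P2→{Q,S}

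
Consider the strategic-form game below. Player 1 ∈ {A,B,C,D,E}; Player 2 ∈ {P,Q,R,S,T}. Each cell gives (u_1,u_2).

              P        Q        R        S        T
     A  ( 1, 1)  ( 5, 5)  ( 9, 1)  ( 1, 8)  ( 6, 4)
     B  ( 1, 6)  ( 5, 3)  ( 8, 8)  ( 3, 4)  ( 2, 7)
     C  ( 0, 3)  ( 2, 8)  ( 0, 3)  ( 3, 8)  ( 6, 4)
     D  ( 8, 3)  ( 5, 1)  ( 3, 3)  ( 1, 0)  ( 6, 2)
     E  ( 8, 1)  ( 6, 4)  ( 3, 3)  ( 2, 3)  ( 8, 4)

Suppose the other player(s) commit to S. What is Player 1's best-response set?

u_1(A vs S) = 1
u_1(B vs S) = 3
u_1(C vs S) = 3
u_1(D vs S) = 1
u_1(E vs S) = 2
max payoff 3 at {B,C}

BR_1 = {B,C}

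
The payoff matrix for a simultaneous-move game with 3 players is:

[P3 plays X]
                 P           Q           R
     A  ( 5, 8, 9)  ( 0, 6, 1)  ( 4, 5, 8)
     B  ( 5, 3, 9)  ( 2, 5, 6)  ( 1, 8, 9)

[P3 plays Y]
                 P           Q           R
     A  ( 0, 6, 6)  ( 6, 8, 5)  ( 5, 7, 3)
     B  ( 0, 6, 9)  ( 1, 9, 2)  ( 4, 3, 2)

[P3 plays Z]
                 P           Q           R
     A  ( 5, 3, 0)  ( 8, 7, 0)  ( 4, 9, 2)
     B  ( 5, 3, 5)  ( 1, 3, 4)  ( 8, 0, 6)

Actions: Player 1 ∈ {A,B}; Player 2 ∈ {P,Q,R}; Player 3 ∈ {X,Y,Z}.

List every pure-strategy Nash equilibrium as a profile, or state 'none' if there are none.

PSNE = {(A,P,X), (A,Q,Y)}

(A,P,X): NE
(A,P,Y): not NE [P2→Q gives 8>6; P3→X gives 9>6]
(A,P,Z): not NE [P2→R gives 9>3; P3→X gives 9>0]
(A,Q,X): not NE [P1→B gives 2>0; P2→P gives 8>6; P3→Y gives 5>1]
(A,Q,Y): NE
(A,Q,Z): not NE [P2→R gives 9>7; P3→Y gives 5>0]
(A,R,X): not NE [P2→P gives 8>5]
(A,R,Y): not NE [P2→Q gives 8>7; P3→X gives 8>3]
(A,R,Z): not NE [P1→B gives 8>4; P3→X gives 8>2]
(B,P,X): not NE [P2→R gives 8>3]
(B,P,Y): not NE [P2→Q gives 9>6]
(B,P,Z): not NE [P3→Y gives 9>5]
(B,Q,X): not NE [P2→R gives 8>5]
(B,Q,Y): not NE [P1→A gives 6>1; P3→X gives 6>2]
(B,Q,Z): not NE [P1→A gives 8>1; P3→X gives 6>4]
(B,R,X): not NE [P1→A gives 4>1]
(B,R,Y): not NE [P1→A gives 5>4; P2→Q gives 9>3; P3→X gives 9>2]
(B,R,Z): not NE [P2→Q gives 3>0; P3→X gives 9>6]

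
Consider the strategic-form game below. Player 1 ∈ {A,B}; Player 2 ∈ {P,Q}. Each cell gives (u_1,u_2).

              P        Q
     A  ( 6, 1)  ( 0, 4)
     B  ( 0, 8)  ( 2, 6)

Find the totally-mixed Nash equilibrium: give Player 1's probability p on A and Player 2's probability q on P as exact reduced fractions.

P1 indiff ⇒ q·6+(1-q)·0 = q·0+(1-q)·2 ⇒ q(6) = (1-q)(2) ⇒ q = 1/4
P2 indiff ⇒ p·1+(1-p)·8 = p·4+(1-p)·6 ⇒ p(-3) = (1-p)(-2) ⇒ p = 2/5

p=2/5, q=1/4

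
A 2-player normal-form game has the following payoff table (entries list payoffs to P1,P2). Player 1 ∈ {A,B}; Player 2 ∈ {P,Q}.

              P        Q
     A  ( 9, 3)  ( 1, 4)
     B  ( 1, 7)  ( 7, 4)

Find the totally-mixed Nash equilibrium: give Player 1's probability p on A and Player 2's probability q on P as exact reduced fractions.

(p,q) = (3/4, 3/7)

P1 indiff ⇒ q·9+(1-q)·1 = q·1+(1-q)·7 ⇒ q(8) = (1-q)(6) ⇒ q = 3/7
P2 indiff ⇒ p·3+(1-p)·7 = p·4+(1-p)·4 ⇒ p(-1) = (1-p)(-3) ⇒ p = 3/4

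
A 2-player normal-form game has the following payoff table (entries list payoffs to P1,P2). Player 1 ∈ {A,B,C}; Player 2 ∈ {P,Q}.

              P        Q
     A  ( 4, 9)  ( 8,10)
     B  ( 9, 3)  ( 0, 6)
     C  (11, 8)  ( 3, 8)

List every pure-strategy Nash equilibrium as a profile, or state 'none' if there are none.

(A,P): not NE [P1→C gives 11>4; P2→Q gives 10>9]
(A,Q): NE
(B,P): not NE [P1→C gives 11>9; P2→Q gives 6>3]
(B,Q): not NE [P1→A gives 8>0]
(C,P): NE
(C,Q): not NE [P1→A gives 8>3]

PSNE = {(A,Q), (C,P)}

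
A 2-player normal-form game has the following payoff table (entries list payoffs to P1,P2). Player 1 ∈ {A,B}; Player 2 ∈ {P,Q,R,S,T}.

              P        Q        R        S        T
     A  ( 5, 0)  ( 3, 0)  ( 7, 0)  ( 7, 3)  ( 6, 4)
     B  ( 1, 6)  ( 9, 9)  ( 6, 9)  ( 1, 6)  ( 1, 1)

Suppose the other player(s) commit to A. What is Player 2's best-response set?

u_2(P vs A) = 0
u_2(Q vs A) = 0
u_2(R vs A) = 0
u_2(S vs A) = 3
u_2(T vs A) = 4
max payoff 4 at {T}

P2 best: {T}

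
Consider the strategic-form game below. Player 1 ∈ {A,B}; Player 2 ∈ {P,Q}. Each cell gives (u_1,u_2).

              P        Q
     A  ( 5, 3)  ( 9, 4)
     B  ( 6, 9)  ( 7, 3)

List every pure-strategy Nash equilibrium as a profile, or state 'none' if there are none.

NE set: (A,Q), (B,P)

(A,P): not NE [P1→B gives 6>5; P2→Q gives 4>3]
(A,Q): NE
(B,P): NE
(B,Q): not NE [P1→A gives 9>7; P2→P gives 9>3]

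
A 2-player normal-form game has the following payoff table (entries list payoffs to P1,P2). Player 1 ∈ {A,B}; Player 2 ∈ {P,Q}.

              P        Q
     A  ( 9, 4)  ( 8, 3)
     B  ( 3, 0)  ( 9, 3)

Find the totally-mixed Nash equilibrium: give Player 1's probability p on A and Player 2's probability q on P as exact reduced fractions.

P1 mixes 3/4 on A; P2 mixes 1/7 on P

P1 indiff ⇒ q·9+(1-q)·8 = q·3+(1-q)·9 ⇒ q(6) = (1-q)(1) ⇒ q = 1/7
P2 indiff ⇒ p·4+(1-p)·0 = p·3+(1-p)·3 ⇒ p(1) = (1-p)(3) ⇒ p = 3/4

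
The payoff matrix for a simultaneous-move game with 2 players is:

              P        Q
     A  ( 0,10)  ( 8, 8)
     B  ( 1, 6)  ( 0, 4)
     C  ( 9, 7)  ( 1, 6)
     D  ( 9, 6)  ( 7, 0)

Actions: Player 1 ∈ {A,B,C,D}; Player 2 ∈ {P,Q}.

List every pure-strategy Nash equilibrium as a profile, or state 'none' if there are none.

PSNE = {(C,P), (D,P)}

(A,P): not NE [P1→D gives 9>0]
(A,Q): not NE [P2→P gives 10>8]
(B,P): not NE [P1→D gives 9>1]
(B,Q): not NE [P1→A gives 8>0; P2→P gives 6>4]
(C,P): NE
(C,Q): not NE [P1→A gives 8>1; P2→P gives 7>6]
(D,P): NE
(D,Q): not NE [P1→A gives 8>7; P2→P gives 6>0]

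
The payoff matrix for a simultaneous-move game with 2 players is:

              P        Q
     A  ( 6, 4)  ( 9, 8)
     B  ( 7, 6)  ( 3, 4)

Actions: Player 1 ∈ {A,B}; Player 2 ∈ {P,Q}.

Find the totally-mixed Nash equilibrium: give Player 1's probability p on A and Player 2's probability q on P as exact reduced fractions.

(p,q) = (1/3, 6/7)

P1 indiff ⇒ q·6+(1-q)·9 = q·7+(1-q)·3 ⇒ q(-1) = (1-q)(-6) ⇒ q = 6/7
P2 indiff ⇒ p·4+(1-p)·6 = p·8+(1-p)·4 ⇒ p(-4) = (1-p)(-2) ⇒ p = 1/3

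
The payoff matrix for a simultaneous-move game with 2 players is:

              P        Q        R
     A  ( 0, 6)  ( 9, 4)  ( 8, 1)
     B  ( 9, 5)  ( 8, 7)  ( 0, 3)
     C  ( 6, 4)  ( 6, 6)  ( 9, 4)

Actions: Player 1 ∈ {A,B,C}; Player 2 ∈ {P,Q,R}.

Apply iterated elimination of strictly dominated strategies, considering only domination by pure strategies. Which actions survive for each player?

Remaining: P1:{A,B} P2:{P,Q}

P2 drop R (Q beats it: A:4>1 B:7>3 C:6>4)
P1 drop C (B beats it: P:9>6 Q:8>6)
P1→{A,B} P2→{P,Q}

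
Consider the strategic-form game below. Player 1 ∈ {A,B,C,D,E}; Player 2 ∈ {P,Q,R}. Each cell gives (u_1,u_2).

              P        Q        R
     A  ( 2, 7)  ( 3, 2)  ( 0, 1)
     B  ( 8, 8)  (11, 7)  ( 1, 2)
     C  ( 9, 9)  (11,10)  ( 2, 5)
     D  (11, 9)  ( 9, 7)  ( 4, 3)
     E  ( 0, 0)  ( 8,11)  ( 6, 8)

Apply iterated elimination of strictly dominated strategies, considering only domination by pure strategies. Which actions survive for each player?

P1 drop A (B beats it: P:8>2 Q:11>3 R:1>0)
P2 drop R (Q beats it: B:7>2 C:10>5 D:7>3 E:11>8)
P1 drop E (B beats it: P:8>0 Q:11>8)
P1→{B,C,D} P2→{P,Q}

IESDS → P1:{B,C,D} P2:{P,Q}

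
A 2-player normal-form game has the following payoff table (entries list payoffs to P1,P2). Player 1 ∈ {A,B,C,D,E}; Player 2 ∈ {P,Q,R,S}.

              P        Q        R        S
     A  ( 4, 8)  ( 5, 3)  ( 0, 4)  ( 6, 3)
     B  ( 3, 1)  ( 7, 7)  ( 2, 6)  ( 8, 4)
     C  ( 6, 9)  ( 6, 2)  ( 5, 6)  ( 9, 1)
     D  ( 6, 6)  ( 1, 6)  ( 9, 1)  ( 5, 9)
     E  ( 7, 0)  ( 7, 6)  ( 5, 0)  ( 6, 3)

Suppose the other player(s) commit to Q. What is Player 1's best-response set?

u_1(A vs Q) = 5
u_1(B vs Q) = 7
u_1(C vs Q) = 6
u_1(D vs Q) = 1
u_1(E vs Q) = 7
max payoff 7 at {B,E}

argmax u_1 = {B,E}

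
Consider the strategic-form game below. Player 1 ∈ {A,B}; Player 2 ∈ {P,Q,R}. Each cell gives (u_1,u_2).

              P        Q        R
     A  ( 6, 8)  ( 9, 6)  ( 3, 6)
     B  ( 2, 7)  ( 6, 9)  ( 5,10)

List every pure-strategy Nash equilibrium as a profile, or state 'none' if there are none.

(A,P): NE
(A,Q): not NE [P2→P gives 8>6]
(A,R): not NE [P1→B gives 5>3; P2→P gives 8>6]
(B,P): not NE [P1→A gives 6>2; P2→R gives 10>7]
(B,Q): not NE [P1→A gives 9>6; P2→R gives 10>9]
(B,R): NE

NE set: (A,P), (B,R)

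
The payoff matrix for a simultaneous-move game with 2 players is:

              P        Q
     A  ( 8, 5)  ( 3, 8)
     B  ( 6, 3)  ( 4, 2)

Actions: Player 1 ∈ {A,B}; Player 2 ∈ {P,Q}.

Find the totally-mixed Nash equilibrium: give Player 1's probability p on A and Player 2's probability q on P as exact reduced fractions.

P1 mixes 1/4 on A; P2 mixes 1/3 on P

P1 indiff ⇒ q·8+(1-q)·3 = q·6+(1-q)·4 ⇒ q(2) = (1-q)(1) ⇒ q = 1/3
P2 indiff ⇒ p·5+(1-p)·3 = p·8+(1-p)·2 ⇒ p(-3) = (1-p)(-1) ⇒ p = 1/4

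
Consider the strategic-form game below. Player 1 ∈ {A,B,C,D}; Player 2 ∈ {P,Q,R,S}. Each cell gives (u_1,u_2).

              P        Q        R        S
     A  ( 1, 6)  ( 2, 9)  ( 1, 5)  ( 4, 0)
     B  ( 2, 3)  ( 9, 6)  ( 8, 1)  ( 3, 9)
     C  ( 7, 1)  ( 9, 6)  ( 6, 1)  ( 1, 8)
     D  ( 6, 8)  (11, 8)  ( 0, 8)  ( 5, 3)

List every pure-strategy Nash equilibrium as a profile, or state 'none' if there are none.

Nash profiles: (D,Q)

(A,P): not NE [P1→C gives 7>1; P2→Q gives 9>6]
(A,Q): not NE [P1→D gives 11>2]
(A,R): not NE [P1→B gives 8>1; P2→Q gives 9>5]
(A,S): not NE [P1→D gives 5>4; P2→Q gives 9>0]
(B,P): not NE [P1→C gives 7>2; P2→S gives 9>3]
(B,Q): not NE [P1→D gives 11>9; P2→S gives 9>6]
(B,R): not NE [P2→S gives 9>1]
(B,S): not NE [P1→D gives 5>3]
(C,P): not NE [P2→S gives 8>1]
(C,Q): not NE [P1→D gives 11>9; P2→S gives 8>6]
(C,R): not NE [P1→B gives 8>6; P2→S gives 8>1]
(C,S): not NE [P1→D gives 5>1]
(D,P): not NE [P1→C gives 7>6]
(D,Q): NE
(D,R): not NE [P1→B gives 8>0]
(D,S): not NE [P2→R gives 8>3]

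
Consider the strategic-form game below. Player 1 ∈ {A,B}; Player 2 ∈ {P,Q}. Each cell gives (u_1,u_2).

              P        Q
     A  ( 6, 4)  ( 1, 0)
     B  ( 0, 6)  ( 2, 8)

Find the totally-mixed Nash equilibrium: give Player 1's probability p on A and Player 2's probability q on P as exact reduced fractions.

(p,q) = (1/3, 1/7)

P1 indiff ⇒ q·6+(1-q)·1 = q·0+(1-q)·2 ⇒ q(6) = (1-q)(1) ⇒ q = 1/7
P2 indiff ⇒ p·4+(1-p)·6 = p·0+(1-p)·8 ⇒ p(4) = (1-p)(2) ⇒ p = 1/3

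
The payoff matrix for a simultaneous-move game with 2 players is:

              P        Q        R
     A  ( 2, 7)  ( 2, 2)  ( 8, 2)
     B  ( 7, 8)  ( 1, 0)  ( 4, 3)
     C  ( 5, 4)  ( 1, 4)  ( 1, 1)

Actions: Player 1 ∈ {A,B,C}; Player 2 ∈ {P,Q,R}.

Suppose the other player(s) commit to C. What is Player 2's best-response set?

P2 best: {P,Q}

u_2(P vs C) = 4
u_2(Q vs C) = 4
u_2(R vs C) = 1
max payoff 4 at {P,Q}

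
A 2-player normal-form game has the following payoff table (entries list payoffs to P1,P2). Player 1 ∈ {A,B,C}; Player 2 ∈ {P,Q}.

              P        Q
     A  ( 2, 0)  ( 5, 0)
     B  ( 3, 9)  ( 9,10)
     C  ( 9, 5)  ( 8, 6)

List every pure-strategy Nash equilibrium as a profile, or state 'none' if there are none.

NE set: (B,Q)

(A,P): not NE [P1→C gives 9>2]
(A,Q): not NE [P1→B gives 9>5]
(B,P): not NE [P1→C gives 9>3; P2→Q gives 10>9]
(B,Q): NE
(C,P): not NE [P2→Q gives 6>5]
(C,Q): not NE [P1→B gives 9>8]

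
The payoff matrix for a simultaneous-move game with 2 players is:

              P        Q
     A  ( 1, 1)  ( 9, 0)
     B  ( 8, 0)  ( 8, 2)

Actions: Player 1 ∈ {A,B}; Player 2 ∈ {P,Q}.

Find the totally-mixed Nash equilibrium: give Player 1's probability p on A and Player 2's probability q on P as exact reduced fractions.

P1 indiff ⇒ q·1+(1-q)·9 = q·8+(1-q)·8 ⇒ q(-7) = (1-q)(-1) ⇒ q = 1/8
P2 indiff ⇒ p·1+(1-p)·0 = p·0+(1-p)·2 ⇒ p(1) = (1-p)(2) ⇒ p = 2/3

p=2/3, q=1/8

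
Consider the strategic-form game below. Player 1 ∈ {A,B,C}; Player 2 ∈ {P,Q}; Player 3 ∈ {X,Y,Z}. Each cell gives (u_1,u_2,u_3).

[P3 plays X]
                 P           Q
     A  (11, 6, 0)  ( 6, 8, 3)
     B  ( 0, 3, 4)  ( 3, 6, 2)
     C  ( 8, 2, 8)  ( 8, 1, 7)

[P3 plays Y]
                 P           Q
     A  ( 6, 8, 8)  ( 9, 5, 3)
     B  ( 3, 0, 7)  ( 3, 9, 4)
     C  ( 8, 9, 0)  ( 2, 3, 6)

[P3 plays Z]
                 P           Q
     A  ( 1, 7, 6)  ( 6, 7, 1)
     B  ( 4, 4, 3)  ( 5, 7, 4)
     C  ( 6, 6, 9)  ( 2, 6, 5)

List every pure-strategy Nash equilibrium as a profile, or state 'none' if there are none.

Nash profiles: (C,P,Z)

(A,P,X): not NE [P2→Q gives 8>6; P3→Y gives 8>0]
(A,P,Y): not NE [P1→C gives 8>6]
(A,P,Z): not NE [P1→C gives 6>1; P3→Y gives 8>6]
(A,Q,X): not NE [P1→C gives 8>6]
(A,Q,Y): not NE [P2→P gives 8>5]
(A,Q,Z): not NE [P3→Y gives 3>1]
(B,P,X): not NE [P1→A gives 11>0; P2→Q gives 6>3; P3→Y gives 7>4]
(B,P,Y): not NE [P1→C gives 8>3; P2→Q gives 9>0]
(B,P,Z): not NE [P1→C gives 6>4; P2→Q gives 7>4; P3→Y gives 7>3]
(B,Q,X): not NE [P1→C gives 8>3; P3→Z gives 4>2]
(B,Q,Y): not NE [P1→A gives 9>3]
(B,Q,Z): not NE [P1→A gives 6>5]
(C,P,X): not NE [P1→A gives 11>8; P3→Z gives 9>8]
(C,P,Y): not NE [P3→Z gives 9>0]
(C,P,Z): NE
(C,Q,X): not NE [P2→P gives 2>1]
(C,Q,Y): not NE [P1→A gives 9>2; P2→P gives 9>3; P3→X gives 7>6]
(C,Q,Z): not NE [P1→A gives 6>2; P3→X gives 7>5]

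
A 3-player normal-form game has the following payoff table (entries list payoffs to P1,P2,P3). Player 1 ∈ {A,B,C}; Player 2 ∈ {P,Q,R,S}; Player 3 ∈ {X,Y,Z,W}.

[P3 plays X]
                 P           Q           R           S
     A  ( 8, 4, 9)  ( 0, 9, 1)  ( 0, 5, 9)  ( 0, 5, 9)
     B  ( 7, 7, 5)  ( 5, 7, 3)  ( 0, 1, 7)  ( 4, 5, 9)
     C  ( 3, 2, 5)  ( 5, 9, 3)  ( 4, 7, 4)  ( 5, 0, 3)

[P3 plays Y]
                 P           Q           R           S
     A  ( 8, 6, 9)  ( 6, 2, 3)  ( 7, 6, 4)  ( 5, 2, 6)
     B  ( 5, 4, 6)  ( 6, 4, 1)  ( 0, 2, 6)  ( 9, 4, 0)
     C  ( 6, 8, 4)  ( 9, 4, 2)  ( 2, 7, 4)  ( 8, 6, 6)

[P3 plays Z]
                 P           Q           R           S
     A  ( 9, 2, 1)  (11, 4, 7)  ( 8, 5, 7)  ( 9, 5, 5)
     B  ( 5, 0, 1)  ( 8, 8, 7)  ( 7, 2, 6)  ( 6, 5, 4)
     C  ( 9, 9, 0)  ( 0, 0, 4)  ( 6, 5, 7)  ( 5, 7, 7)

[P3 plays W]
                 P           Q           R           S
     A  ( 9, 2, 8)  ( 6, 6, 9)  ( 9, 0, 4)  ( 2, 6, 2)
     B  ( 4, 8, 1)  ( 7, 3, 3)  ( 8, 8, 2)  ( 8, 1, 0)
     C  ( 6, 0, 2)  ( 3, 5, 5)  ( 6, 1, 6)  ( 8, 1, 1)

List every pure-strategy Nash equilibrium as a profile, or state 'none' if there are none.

(A,P,X): not NE [P2→Q gives 9>4]
(A,P,Y): NE
(A,P,Z): not NE [P2→S gives 5>2; P3→Y gives 9>1]
(A,P,W): not NE [P2→S gives 6>2; P3→Y gives 9>8]
(A,Q,X): not NE [P1→C gives 5>0; P3→W gives 9>1]
(A,Q,Y): not NE [P1→C gives 9>6; P2→R gives 6>2; P3→W gives 9>3]
(A,Q,Z): not NE [P2→S gives 5>4; P3→W gives 9>7]
(A,Q,W): not NE [P1→B gives 7>6]
(A,R,X): not NE [P1→C gives 4>0; P2→Q gives 9>5]
(A,R,Y): not NE [P3→X gives 9>4]
(A,R,Z): not NE [P3→X gives 9>7]
(A,R,W): not NE [P2→S gives 6>0; P3→X gives 9>4]
(A,S,X): not NE [P1→C gives 5>0; P2→Q gives 9>5]
(A,S,Y): not NE [P1→B gives 9>5; P2→R gives 6>2; P3→X gives 9>6]
(A,S,Z): not NE [P3→X gives 9>5]
(A,S,W): not NE [P1→C gives 8>2; P3→X gives 9>2]
(B,P,X): not NE [P1→A gives 8>7; P3→Y gives 6>5]
(B,P,Y): not NE [P1→A gives 8>5]
(B,P,Z): not NE [P1→C gives 9>5; P2→Q gives 8>0; P3→Y gives 6>1]
(B,P,W): not NE [P1→A gives 9>4; P3→Y gives 6>1]
(B,Q,X): not NE [P3→Z gives 7>3]
(B,Q,Y): not NE [P1→C gives 9>6; P3→Z gives 7>1]
(B,Q,Z): not NE [P1→A gives 11>8]
(B,Q,W): not NE [P2→R gives 8>3; P3→Z gives 7>3]
(B,R,X): not NE [P1→C gives 4>0; P2→Q gives 7>1]
(B,R,Y): not NE [P1→A gives 7>0; P2→S gives 4>2; P3→X gives 7>6]
(B,R,Z): not NE [P1→A gives 8>7; P2→Q gives 8>2; P3→X gives 7>6]
(B,R,W): not NE [P1→A gives 9>8; P3→X gives 7>2]
(B,S,X): not NE [P1→C gives 5>4; P2→Q gives 7>5]
(B,S,Y): not NE [P3→X gives 9>0]
(B,S,Z): not NE [P1→A gives 9>6; P2→Q gives 8>5; P3→X gives 9>4]
(B,S,W): not NE [P2→R gives 8>1; P3→X gives 9>0]
(C,P,X): not NE [P1→A gives 8>3; P2→Q gives 9>2]
(C,P,Y): not NE [P1→A gives 8>6; P3→X gives 5>4]
(C,P,Z): not NE [P3→X gives 5>0]
(C,P,W): not NE [P1→A gives 9>6; P2→Q gives 5>0; P3→X gives 5>2]
(C,Q,X): not NE [P3→W gives 5>3]
(C,Q,Y): not NE [P2→P gives 8>4; P3→W gives 5>2]
(C,Q,Z): not NE [P1→A gives 11>0; P2→P gives 9>0; P3→W gives 5>4]
(C,Q,W): not NE [P1→B gives 7>3]
(C,R,X): not NE [P2→Q gives 9>7; P3→Z gives 7>4]
(C,R,Y): not NE [P1→A gives 7>2; P2→P gives 8>7; P3→Z gives 7>4]
(C,R,Z): not NE [P1→A gives 8>6; P2→P gives 9>5]
(C,R,W): not NE [P1→A gives 9>6; P2→Q gives 5>1; P3→Z gives 7>6]
(C,S,X): not NE [P2→Q gives 9>0; P3→Z gives 7>3]
(C,S,Y): not NE [P1→B gives 9>8; P2→P gives 8>6; P3→Z gives 7>6]
(C,S,Z): not NE [P1→A gives 9>5; P2→P gives 9>7]
(C,S,W): not NE [P2→Q gives 5>1; P3→Z gives 7>1]

NE set: (A,P,Y)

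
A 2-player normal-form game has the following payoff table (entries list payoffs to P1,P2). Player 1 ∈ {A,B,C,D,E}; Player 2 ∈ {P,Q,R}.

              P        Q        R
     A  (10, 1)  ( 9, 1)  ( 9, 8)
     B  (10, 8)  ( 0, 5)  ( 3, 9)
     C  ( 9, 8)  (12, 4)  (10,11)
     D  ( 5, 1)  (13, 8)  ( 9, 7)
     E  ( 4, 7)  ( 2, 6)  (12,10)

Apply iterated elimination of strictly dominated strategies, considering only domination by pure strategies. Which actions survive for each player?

P2 drop P (R beats it: A:8>1 B:9>8 C:11>8 D:7>1 E:10>7)
P1 drop A (C beats it: Q:12>9 R:10>9)
P1 drop B (C beats it: Q:12>0 R:10>3)
P1→{C,D,E} P2→{Q,R}

IESDS → P1:{C,D,E} P2:{Q,R}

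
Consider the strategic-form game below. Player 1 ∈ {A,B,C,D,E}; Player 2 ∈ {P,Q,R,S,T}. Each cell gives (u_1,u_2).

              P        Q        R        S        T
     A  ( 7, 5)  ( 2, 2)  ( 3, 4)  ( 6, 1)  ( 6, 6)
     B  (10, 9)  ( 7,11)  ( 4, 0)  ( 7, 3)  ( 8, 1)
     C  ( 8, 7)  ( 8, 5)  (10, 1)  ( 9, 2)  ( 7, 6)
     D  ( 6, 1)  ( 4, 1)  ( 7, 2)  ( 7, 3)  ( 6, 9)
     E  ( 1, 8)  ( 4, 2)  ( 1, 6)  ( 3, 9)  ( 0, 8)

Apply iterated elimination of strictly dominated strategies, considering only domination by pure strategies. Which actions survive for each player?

P1 drop A (B beats it: P:10>7 Q:7>2 R:4>3 S:7>6 T:8>6)
P1 drop D (C beats it: P:8>6 Q:8>4 R:10>7 S:9>7 T:7>6)
P1 drop E (B beats it: P:10>1 Q:7>4 R:4>1 S:7>3 T:8>0)
P2 drop R (P beats it: B:9>0 C:7>1)
P2 drop S (P beats it: B:9>3 C:7>2)
P2 drop T (P beats it: B:9>1 C:7>6)
P1→{B,C} P2→{P,Q}

IESDS → P1:{B,C} P2:{P,Q}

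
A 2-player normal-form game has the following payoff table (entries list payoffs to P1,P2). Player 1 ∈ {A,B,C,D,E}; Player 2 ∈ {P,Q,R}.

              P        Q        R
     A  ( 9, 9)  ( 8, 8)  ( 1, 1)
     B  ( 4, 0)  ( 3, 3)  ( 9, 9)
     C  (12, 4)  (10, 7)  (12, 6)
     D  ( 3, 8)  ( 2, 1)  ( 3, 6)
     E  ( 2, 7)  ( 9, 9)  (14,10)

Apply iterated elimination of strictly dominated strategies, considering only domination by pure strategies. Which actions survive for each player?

IESDS → P1:{C,E} P2:{Q,R}

P1 drop A (C beats it: P:12>9 Q:10>8 R:12>1)
P1 drop B (C beats it: P:12>4 Q:10>3 R:12>9)
P1 drop D (C beats it: P:12>3 Q:10>2 R:12>3)
P2 drop P (Q beats it: C:7>4 E:9>7)
P1→{C,E} P2→{Q,R}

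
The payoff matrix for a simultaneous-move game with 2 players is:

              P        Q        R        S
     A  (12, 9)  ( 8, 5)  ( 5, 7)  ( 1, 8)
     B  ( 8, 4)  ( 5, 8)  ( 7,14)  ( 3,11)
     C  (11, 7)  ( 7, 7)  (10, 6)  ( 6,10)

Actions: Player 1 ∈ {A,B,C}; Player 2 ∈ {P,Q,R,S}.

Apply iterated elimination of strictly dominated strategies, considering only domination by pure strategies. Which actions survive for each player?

P1 drop B (C beats it: P:11>8 Q:7>5 R:10>7 S:6>3)
P2 drop Q (S beats it: A:8>5 C:10>7)
P2 drop R (P beats it: A:9>7 C:7>6)
P1→{A,C} P2→{P,S}

Remaining: P1:{A,C} P2:{P,S}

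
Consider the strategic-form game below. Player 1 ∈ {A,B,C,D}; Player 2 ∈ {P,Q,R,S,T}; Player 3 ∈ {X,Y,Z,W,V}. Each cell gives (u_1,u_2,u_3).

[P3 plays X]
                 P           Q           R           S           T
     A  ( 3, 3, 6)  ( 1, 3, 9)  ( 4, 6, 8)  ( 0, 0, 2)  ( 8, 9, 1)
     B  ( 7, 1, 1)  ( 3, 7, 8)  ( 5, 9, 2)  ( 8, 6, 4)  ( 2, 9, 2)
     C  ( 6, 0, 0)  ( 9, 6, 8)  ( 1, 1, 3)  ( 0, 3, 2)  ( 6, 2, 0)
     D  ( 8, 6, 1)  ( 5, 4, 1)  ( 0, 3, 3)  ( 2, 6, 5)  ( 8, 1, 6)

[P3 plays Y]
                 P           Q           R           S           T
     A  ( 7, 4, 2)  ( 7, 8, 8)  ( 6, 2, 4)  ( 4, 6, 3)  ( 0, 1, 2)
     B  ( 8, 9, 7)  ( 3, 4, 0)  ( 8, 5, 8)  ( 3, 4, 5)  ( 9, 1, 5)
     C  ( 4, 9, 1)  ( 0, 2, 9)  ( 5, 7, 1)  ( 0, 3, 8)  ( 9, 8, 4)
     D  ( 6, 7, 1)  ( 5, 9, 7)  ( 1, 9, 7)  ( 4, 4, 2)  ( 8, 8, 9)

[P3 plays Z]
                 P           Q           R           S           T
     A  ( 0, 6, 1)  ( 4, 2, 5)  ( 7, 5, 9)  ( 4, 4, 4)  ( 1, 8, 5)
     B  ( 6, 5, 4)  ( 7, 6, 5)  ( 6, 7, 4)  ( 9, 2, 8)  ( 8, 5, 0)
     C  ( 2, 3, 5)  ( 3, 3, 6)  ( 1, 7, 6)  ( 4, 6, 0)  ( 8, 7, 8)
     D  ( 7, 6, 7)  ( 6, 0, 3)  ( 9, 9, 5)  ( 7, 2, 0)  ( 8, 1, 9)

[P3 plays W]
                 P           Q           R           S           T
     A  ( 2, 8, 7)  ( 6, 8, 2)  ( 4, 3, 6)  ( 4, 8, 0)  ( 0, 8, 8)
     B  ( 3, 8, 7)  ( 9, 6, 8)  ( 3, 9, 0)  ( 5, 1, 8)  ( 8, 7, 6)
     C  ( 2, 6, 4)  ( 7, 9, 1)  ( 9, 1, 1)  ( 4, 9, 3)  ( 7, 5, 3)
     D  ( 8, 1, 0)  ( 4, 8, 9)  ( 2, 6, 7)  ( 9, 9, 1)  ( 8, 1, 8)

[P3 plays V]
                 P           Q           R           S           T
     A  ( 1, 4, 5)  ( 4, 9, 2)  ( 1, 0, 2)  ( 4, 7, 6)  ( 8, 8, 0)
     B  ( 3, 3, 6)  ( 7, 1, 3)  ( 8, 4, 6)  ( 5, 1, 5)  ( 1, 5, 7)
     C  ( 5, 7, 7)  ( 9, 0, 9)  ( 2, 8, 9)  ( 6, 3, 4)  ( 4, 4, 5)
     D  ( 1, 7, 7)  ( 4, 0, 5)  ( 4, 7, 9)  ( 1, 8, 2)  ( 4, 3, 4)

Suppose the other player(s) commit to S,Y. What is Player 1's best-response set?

BR_1 = {A,D}

u_1(A vs S,Y) = 4
u_1(B vs S,Y) = 3
u_1(C vs S,Y) = 0
u_1(D vs S,Y) = 4
max payoff 4 at {A,D}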